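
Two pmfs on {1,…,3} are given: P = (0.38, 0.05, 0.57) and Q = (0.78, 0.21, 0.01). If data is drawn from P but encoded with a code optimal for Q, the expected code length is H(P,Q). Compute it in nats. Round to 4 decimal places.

H(P,Q) = −Σ p·ln q.
  −0.38·ln(0.78) = 0.09442
  −0.05·ln(0.21) = 0.07803
  −0.57·ln(0.01) = 2.62495
H(P,Q) = 2.7974 nats.

2.7974 nats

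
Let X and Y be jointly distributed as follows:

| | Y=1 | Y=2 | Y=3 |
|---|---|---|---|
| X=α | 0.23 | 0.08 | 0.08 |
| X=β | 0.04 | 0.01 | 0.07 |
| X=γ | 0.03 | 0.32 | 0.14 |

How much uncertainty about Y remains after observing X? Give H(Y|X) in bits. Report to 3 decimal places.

Marginals: p(X) = (0.3900, 0.1200, 0.4900), p(Y) = (0.3000, 0.4100, 0.2900).
H(Y|X) = Σ p(X) · H(Y|X=·).
  X=α: p=0.3900, H(Y|X=α) = 1.3869
  X=β: p=0.1200, H(Y|X=β) = 1.2807
  X=γ: p=0.4900, H(Y|X=γ) = 1.1645
Weighted sum = 1.265 bits.

1.265 bits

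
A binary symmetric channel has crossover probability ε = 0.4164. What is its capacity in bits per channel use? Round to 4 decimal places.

0.0203 bits

Binary symmetric channel: C = 1 − h₂(ε) where h₂ is the binary entropy function.
h₂(0.4164) = −0.4164·log₂0.4164 − 0.5836·log₂0.5836 = 0.9797.
C = 1 − 0.9797 = 0.0203 bits per channel use.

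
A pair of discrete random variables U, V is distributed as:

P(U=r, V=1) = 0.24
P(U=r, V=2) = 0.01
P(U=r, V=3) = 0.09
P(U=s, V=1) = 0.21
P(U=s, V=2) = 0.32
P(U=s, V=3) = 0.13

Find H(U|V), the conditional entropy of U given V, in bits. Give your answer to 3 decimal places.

0.728 bits

Marginals: p(U) = (0.3400, 0.6600), p(V) = (0.4500, 0.3300, 0.2200).
H(U|V) = Σ p(V) · H(U|V=·).
  V=1: p=0.4500, H(U|V=1) = 0.9968
  V=2: p=0.3300, H(U|V=2) = 0.1959
  V=3: p=0.2200, H(U|V=3) = 0.9760
Weighted sum = 0.728 bits.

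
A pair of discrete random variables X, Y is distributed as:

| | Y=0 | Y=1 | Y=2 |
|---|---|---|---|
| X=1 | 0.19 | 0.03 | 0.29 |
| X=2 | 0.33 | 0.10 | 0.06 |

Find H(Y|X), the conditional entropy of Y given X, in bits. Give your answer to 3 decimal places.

1.229 bits

Marginals: p(X) = (0.5100, 0.4900), p(Y) = (0.5200, 0.1300, 0.3500).
H(Y|X) = Σ p(X) · H(Y|X=·).
  X=1: p=0.5100, H(Y|X=1) = 1.2342
  X=2: p=0.4900, H(Y|X=2) = 1.2230
Weighted sum = 1.229 bits.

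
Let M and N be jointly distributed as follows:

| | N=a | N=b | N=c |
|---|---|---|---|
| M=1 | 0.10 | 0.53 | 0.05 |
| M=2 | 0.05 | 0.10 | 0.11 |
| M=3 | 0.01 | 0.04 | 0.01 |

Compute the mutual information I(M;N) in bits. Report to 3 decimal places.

0.121 bits

Marginals: p(M) = (0.6800, 0.2600, 0.0600), p(N) = (0.1600, 0.6700, 0.1700).
I(M;N) = Σ p(x,y)·log₂[p(x,y)/(p(x)p(y))].
  (1,a): 0.10·log₂(0.9191) = -0.0122
  (1,b): 0.53·log₂(1.1633) = 0.1157
  (1,c): 0.05·log₂(0.4325) = -0.0605
  (2,a): 0.05·log₂(1.2019) = 0.0133
  (2,b): 0.10·log₂(0.5741) = -0.0801
  (2,c): 0.11·log₂(2.4887) = 0.1447
  (3,a): 0.01·log₂(1.0417) = 0.0006
  (3,b): 0.04·log₂(0.9950) = -0.0003
  (3,c): 0.01·log₂(0.9804) = -0.0003
Sum = 0.121 bits.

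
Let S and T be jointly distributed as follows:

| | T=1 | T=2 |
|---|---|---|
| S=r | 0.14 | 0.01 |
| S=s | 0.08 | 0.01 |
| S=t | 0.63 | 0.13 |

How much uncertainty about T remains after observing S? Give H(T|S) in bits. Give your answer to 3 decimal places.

Marginals: p(S) = (0.1500, 0.0900, 0.7600), p(T) = (0.8500, 0.1500).
H(T|S) = Σ p(S) · H(T|S=·).
  S=r: p=0.1500, H(T|S=r) = 0.3534
  S=s: p=0.0900, H(T|S=s) = 0.5033
  S=t: p=0.7600, H(T|S=t) = 0.6601
Weighted sum = 0.600 bits.

0.600 bits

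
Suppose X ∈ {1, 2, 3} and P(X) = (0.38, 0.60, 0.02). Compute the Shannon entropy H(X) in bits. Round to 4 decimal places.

H(X) = −Σ p·log₂ p.
  −(0.38)·log₂(0.38) = 0.53045
  −(0.60)·log₂(0.60) = 0.44218
  −(0.02)·log₂(0.02) = 0.11288
Sum: 0.53045 + 0.44218 + 0.11288 = 1.0855 bits.

1.0855 bits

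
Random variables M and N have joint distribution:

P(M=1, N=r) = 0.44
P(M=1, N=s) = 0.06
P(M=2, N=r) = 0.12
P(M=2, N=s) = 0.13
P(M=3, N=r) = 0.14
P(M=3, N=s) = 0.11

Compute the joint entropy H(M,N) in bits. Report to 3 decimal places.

2.262 bits

H(M,N) = −Σ p(x,y)·log₂ p(x,y) over all 6 cells.
  cell (1,r): −0.44·log₂0.44 = 0.5211
  cell (1,s): −0.06·log₂0.06 = 0.2435
  cell (2,r): −0.12·log₂0.12 = 0.3671
  cell (2,s): −0.13·log₂0.13 = 0.3826
  cell (3,r): −0.14·log₂0.14 = 0.3971
  cell (3,s): −0.11·log₂0.11 = 0.3503
Sum = 2.262 bits.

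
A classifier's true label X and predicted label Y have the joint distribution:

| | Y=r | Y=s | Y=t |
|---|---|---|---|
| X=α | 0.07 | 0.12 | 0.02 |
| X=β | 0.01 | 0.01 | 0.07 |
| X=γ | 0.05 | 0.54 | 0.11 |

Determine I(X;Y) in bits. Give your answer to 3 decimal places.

0.183 bits

Marginals: p(X) = (0.2100, 0.0900, 0.7000), p(Y) = (0.1300, 0.6700, 0.2000).
I(X;Y) = Σ p(x,y)·log₂[p(x,y)/(p(x)p(y))].
  (α,r): 0.07·log₂(2.5641) = 0.0951
  (α,s): 0.12·log₂(0.8529) = -0.0276
  (α,t): 0.02·log₂(0.4762) = -0.0214
  (β,r): 0.01·log₂(0.8547) = -0.0023
  (β,s): 0.01·log₂(0.1658) = -0.0259
  (β,t): 0.07·log₂(3.8889) = 0.1372
  (γ,r): 0.05·log₂(0.5495) = -0.0432
  (γ,s): 0.54·log₂(1.1514) = 0.1098
  (γ,t): 0.11·log₂(0.7857) = -0.0383
Sum = 0.183 bits.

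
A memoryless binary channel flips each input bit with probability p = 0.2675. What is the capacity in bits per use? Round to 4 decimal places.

Binary symmetric channel: C = 1 − h₂(ε) where h₂ is the binary entropy function.
h₂(0.2675) = −0.2675·log₂0.2675 − 0.7325·log₂0.7325 = 0.8379.
C = 1 − 0.8379 = 0.1621 bits per channel use.

0.1621 bits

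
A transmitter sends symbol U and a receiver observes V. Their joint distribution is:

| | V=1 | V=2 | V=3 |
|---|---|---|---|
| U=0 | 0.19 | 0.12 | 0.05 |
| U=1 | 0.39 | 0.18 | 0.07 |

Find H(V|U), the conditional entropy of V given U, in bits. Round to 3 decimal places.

Chain rule: H(V|U) = H(U,V) − H(U).
Marginals: p(U) = (0.3600, 0.6400), p(V) = (0.5800, 0.3000, 0.1200).
H(U,V) = 2.2820 bits; H(U) = 0.9427 bits.
H(V|U) = 2.2820 − 0.9427 = 1.339 bits.

1.339 bits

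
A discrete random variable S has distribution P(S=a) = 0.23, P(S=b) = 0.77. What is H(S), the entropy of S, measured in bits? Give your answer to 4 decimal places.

0.7780 bits

H(S) = −Σ p·log₂ p.
  −(0.23)·log₂(0.23) = 0.48767
  −(0.77)·log₂(0.77) = 0.29034
Sum: 0.48767 + 0.29034 = 0.7780 bits.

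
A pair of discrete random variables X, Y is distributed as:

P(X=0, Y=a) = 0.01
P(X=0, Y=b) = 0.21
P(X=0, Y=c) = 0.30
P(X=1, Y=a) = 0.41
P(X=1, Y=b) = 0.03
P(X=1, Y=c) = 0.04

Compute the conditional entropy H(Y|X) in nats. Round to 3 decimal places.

0.642 nats

Marginals: p(X) = (0.5200, 0.4800), p(Y) = (0.4200, 0.2400, 0.3400).
H(Y|X) = Σ p(X) · H(Y|X=·).
  X=0: p=0.5200, H(Y|X=0) = 0.7595
  X=1: p=0.4800, H(Y|X=1) = 0.5150
Weighted sum = 0.642 nats.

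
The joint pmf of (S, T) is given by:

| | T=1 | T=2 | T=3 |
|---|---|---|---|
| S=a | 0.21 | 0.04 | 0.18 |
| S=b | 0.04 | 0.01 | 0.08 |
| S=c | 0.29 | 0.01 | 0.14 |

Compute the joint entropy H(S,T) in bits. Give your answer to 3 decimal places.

2.629 bits

H(S,T) = −Σ p(x,y)·log₂ p(x,y) over all 9 cells.
  cell (a,1): −0.21·log₂0.21 = 0.4728
  cell (a,2): −0.04·log₂0.04 = 0.1858
  cell (a,3): −0.18·log₂0.18 = 0.4453
  cell (b,1): −0.04·log₂0.04 = 0.1858
  cell (b,2): −0.01·log₂0.01 = 0.0664
  cell (b,3): −0.08·log₂0.08 = 0.2915
  cell (c,1): −0.29·log₂0.29 = 0.5179
  cell (c,2): −0.01·log₂0.01 = 0.0664
  cell (c,3): −0.14·log₂0.14 = 0.3971
Sum = 2.629 bits.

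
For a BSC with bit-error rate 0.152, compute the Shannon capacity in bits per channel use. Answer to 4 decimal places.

Binary symmetric channel: C = 1 − h₂(ε) where h₂ is the binary entropy function.
h₂(0.152) = −0.152·log₂0.152 − 0.848·log₂0.848 = 0.6148.
C = 1 − 0.6148 = 0.3852 bits per channel use.

0.3852 bits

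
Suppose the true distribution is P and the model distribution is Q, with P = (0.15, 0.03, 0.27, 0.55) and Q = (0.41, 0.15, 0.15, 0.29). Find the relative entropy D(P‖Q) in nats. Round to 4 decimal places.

0.3116 nats

D(P‖Q) = Σ p·ln(p/q).
  0.15·ln(0.15/0.41) = -0.15083
  0.03·ln(0.03/0.15) = -0.04828
  0.27·ln(0.27/0.15) = 0.15870
  0.55·ln(0.55/0.29) = 0.35202
D(P‖Q) = 0.3116 nats.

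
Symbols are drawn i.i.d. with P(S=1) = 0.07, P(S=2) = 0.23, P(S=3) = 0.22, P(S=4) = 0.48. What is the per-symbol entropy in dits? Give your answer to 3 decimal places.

H(S) = −Σ p·log₁₀ p.
  −(0.07)·log₁₀(0.07) = 0.0808
  −(0.23)·log₁₀(0.23) = 0.1468
  −(0.22)·log₁₀(0.22) = 0.1447
  −(0.48)·log₁₀(0.48) = 0.1530
Sum: 0.0808 + 0.1468 + 0.1447 + 0.1530 = 0.525 dits.

0.525 dits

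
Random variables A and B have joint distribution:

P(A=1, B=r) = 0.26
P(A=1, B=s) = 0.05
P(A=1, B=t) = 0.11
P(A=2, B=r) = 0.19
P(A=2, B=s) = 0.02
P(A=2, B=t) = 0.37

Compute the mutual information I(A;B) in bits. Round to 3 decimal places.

Marginals: p(A) = (0.4200, 0.5800), p(B) = (0.4500, 0.0700, 0.4800).
I(A;B) = H(A) + H(B) − H(A,B).
H(A) = 0.9815, H(B) = 1.2952, H(A,B) = 2.1705.
I(A;B) = 0.9815 + 1.2952 − 2.1705 = 0.106 bits.

0.106 bits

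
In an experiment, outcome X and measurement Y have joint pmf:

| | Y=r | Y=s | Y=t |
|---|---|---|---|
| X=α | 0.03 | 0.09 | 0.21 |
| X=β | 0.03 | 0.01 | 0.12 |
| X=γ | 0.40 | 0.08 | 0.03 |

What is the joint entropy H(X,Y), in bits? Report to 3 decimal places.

H(X,Y) = −Σ p(x,y)·log₂ p(x,y) over all 9 cells.
  cell (α,r): −0.03·log₂0.03 = 0.1518
  cell (α,s): −0.09·log₂0.09 = 0.3127
  cell (α,t): −0.21·log₂0.21 = 0.4728
  cell (β,r): −0.03·log₂0.03 = 0.1518
  cell (β,s): −0.01·log₂0.01 = 0.0664
  cell (β,t): −0.12·log₂0.12 = 0.3671
  cell (γ,r): −0.40·log₂0.40 = 0.5288
  cell (γ,s): −0.08·log₂0.08 = 0.2915
  cell (γ,t): −0.03·log₂0.03 = 0.1518
Sum = 2.495 bits.

2.495 bits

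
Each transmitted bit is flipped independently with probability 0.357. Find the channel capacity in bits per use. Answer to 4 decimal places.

0.0598 bits

Binary symmetric channel: C = 1 − h₂(ε) where h₂ is the binary entropy function.
h₂(0.357) = −0.357·log₂0.357 − 0.643·log₂0.643 = 0.9402.
C = 1 − 0.9402 = 0.0598 bits per channel use.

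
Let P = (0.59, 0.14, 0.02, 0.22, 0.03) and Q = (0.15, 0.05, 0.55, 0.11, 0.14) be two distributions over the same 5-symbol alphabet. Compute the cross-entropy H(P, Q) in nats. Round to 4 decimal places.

H(P,Q) = −Σ p·ln q.
  −0.59·ln(0.15) = 1.11930
  −0.14·ln(0.05) = 0.41940
  −0.02·ln(0.55) = 0.01196
  −0.22·ln(0.11) = 0.48560
  −0.03·ln(0.14) = 0.05898
H(P,Q) = 2.0952 nats.

2.0952 nats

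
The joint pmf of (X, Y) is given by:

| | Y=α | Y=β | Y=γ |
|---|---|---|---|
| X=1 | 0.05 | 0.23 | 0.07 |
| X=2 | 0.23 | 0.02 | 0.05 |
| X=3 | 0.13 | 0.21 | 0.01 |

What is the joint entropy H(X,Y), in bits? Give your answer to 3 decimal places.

2.711 bits

H(X,Y) = −Σ p(x,y)·log₂ p(x,y) over all 9 cells.
  cell (1,α): −0.05·log₂0.05 = 0.2161
  cell (1,β): −0.23·log₂0.23 = 0.4877
  cell (1,γ): −0.07·log₂0.07 = 0.2686
  cell (2,α): −0.23·log₂0.23 = 0.4877
  cell (2,β): −0.02·log₂0.02 = 0.1129
  cell (2,γ): −0.05·log₂0.05 = 0.2161
  cell (3,α): −0.13·log₂0.13 = 0.3826
  cell (3,β): −0.21·log₂0.21 = 0.4728
  cell (3,γ): −0.01·log₂0.01 = 0.0664
Sum = 2.711 bits.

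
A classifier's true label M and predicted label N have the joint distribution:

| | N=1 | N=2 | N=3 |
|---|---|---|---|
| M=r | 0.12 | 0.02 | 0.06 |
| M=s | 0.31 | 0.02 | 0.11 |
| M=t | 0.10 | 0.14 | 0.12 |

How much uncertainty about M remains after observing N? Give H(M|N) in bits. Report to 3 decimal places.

Marginals: p(M) = (0.2000, 0.4400, 0.3600), p(N) = (0.5300, 0.1800, 0.2900).
H(M|N) = Σ p(N) · H(M|N=·).
  N=1: p=0.5300, H(M|N=1) = 1.3917
  N=2: p=0.1800, H(M|N=2) = 0.9864
  N=3: p=0.2900, H(M|N=3) = 1.5275
Weighted sum = 1.358 bits.

1.358 bits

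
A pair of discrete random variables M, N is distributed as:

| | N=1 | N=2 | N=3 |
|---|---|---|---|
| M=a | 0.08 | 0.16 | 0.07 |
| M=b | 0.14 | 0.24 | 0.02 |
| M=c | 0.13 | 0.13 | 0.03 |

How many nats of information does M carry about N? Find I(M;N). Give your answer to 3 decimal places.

Marginals: p(M) = (0.3100, 0.4000, 0.2900), p(N) = (0.3500, 0.5300, 0.1200).
I(M;N) = Σ p(x,y)·ln[p(x,y)/(p(x)p(y))].
  (a,1): 0.08·ln(0.7373) = -0.0244
  (a,2): 0.16·ln(0.9738) = -0.0042
  (a,3): 0.07·ln(1.8817) = 0.0443
  (b,1): 0.14·ln(1.0000) = 0.0000
  (b,2): 0.24·ln(1.1321) = 0.0298
  (b,3): 0.02·ln(0.4167) = -0.0175
  (c,1): 0.13·ln(1.2808) = 0.0322
  (c,2): 0.13·ln(0.8458) = -0.0218
  (c,3): 0.03·ln(0.8621) = -0.0045
Sum = 0.034 nats.

0.034 nats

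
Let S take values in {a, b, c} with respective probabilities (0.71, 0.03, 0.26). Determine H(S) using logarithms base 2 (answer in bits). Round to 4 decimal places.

1.0079 bits

H(S) = −Σ p·log₂ p.
  −(0.71)·log₂(0.71) = 0.35082
  −(0.03)·log₂(0.03) = 0.15177
  −(0.26)·log₂(0.26) = 0.50529
Sum: 0.35082 + 0.15177 + 0.50529 = 1.0079 bits.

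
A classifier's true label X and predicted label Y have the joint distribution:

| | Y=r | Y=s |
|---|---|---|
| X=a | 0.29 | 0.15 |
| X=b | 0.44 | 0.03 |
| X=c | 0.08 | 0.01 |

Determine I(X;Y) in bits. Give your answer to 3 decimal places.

0.088 bits

Marginals: p(X) = (0.4400, 0.4700, 0.0900), p(Y) = (0.8100, 0.1900).
I(X;Y) = H(X) + H(Y) − H(X,Y).
H(X) = 1.3458, H(Y) = 0.7015, H(X,Y) = 1.9593.
I(X;Y) = 1.3458 + 0.7015 − 1.9593 = 0.088 bits.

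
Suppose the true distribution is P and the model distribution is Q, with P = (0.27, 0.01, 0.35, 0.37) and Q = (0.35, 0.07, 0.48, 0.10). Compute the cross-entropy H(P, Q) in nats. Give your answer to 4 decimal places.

1.4189 nats

H(P,Q) = −Σ p·ln q.
  −0.27·ln(0.35) = 0.28345
  −0.01·ln(0.07) = 0.02659
  −0.35·ln(0.48) = 0.25689
  −0.37·ln(0.10) = 0.85196
H(P,Q) = 1.4189 nats.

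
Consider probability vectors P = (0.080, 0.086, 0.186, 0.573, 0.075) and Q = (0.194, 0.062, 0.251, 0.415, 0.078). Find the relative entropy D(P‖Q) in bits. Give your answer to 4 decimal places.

0.1204 bits

D(P‖Q) = Σ p·log₂(p/q).
  0.080·log₂(0.080/0.194) = -0.10224
  0.086·log₂(0.086/0.062) = 0.04060
  0.186·log₂(0.186/0.251) = -0.08042
  0.573·log₂(0.573/0.415) = 0.26669
  0.075·log₂(0.075/0.078) = -0.00424
D(P‖Q) = 0.1204 bits.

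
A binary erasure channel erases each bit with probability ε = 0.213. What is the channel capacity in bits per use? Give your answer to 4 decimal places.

Binary erasure channel: capacity C = 1 − ε.
C = 1 − 0.213 = 0.7870 bits per channel use.

0.7870 bits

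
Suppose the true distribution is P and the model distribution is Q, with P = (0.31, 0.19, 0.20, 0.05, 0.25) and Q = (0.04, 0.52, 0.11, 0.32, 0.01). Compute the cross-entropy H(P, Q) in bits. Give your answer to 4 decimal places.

H(P,Q) = −Σ p·log₂ q.
  −0.31·log₂(0.04) = 1.43960
  −0.19·log₂(0.52) = 0.17925
  −0.20·log₂(0.11) = 0.63688
  −0.05·log₂(0.32) = 0.08219
  −0.25·log₂(0.01) = 1.66096
H(P,Q) = 3.9989 bits.

3.9989 bits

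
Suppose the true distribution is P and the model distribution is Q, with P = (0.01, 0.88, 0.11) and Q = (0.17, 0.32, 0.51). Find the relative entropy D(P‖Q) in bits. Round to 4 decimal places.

1.0000 bits

D(P‖Q) = Σ p·log₂(p/q).
  0.01·log₂(0.01/0.17) = -0.04087
  0.88·log₂(0.88/0.32) = 1.28430
  0.11·log₂(0.11/0.51) = -0.24343
D(P‖Q) = 1.0000 bits.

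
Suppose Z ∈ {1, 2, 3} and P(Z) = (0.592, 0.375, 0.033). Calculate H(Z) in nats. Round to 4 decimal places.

H(Z) = −Σ p·ln p.
  −(0.592)·ln(0.592) = 0.31036
  −(0.375)·ln(0.375) = 0.36781
  −(0.033)·ln(0.033) = 0.11257
Sum: 0.31036 + 0.36781 + 0.11257 = 0.7907 nats.

0.7907 nats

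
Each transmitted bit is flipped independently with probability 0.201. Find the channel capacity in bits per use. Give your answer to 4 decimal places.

Binary symmetric channel: C = 1 − h₂(ε) where h₂ is the binary entropy function.
h₂(0.201) = −0.201·log₂0.201 − 0.799·log₂0.799 = 0.7239.
C = 1 − 0.7239 = 0.2761 bits per channel use.

0.2761 bits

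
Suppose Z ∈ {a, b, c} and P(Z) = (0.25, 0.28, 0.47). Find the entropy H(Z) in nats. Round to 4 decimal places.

H(Z) = −Σ p·ln p.
  −(0.25)·ln(0.25) = 0.34657
  −(0.28)·ln(0.28) = 0.35643
  −(0.47)·ln(0.47) = 0.35486
Sum: 0.34657 + 0.35643 + 0.35486 = 1.0579 nats.

1.0579 nats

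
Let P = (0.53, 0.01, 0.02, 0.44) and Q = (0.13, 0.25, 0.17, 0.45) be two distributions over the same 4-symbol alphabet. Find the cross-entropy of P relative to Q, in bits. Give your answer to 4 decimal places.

2.1380 bits

H(P,Q) = −Σ p·log₂ q.
  −0.53·log₂(0.13) = 1.56001
  −0.01·log₂(0.25) = 0.02000
  −0.02·log₂(0.17) = 0.05113
  −0.44·log₂(0.45) = 0.50688
H(P,Q) = 2.1380 bits.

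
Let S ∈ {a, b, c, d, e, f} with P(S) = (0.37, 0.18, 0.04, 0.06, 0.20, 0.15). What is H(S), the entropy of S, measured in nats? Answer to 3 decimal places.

H(S) = −Σ p·ln p.
  −(0.37)·ln(0.37) = 0.3679
  −(0.18)·ln(0.18) = 0.3087
  −(0.04)·ln(0.04) = 0.1288
  −(0.06)·ln(0.06) = 0.1688
  −(0.20)·ln(0.20) = 0.3219
  −(0.15)·ln(0.15) = 0.2846
Sum: 0.3679 + 0.3087 + 0.1288 + 0.1688 + 0.3219 + 0.2846 = 1.581 nats.

1.581 nats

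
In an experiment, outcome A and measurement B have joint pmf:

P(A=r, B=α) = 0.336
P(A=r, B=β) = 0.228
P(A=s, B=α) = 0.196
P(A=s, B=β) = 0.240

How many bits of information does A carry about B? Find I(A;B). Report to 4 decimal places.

0.0153 bits

Marginals: p(A) = (0.5640, 0.4360), p(B) = (0.5320, 0.4680).
I(A;B) = Σ p(x,y)·log₂[p(x,y)/(p(x)p(y))].
  (r,α): 0.336·log₂(1.1198) = 0.05486
  (r,β): 0.228·log₂(0.8638) = -0.04816
  (s,α): 0.196·log₂(0.8450) = -0.04762
  (s,β): 0.240·log₂(1.1762) = 0.05619
Sum = 0.0153 bits.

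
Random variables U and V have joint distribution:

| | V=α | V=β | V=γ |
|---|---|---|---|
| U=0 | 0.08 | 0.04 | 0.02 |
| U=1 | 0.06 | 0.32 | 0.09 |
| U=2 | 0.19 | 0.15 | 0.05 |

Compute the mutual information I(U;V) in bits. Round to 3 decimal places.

Marginals: p(U) = (0.1400, 0.4700, 0.3900), p(V) = (0.3300, 0.5100, 0.1600).
I(U;V) = Σ p(x,y)·log₂[p(x,y)/(p(x)p(y))].
  (0,α): 0.08·log₂(1.7316) = 0.0634
  (0,β): 0.04·log₂(0.5602) = -0.0334
  (0,γ): 0.02·log₂(0.8929) = -0.0033
  (1,α): 0.06·log₂(0.3868) = -0.0822
  (1,β): 0.32·log₂(1.3350) = 0.1334
  (1,γ): 0.09·log₂(1.1968) = 0.0233
  (2,α): 0.19·log₂(1.4763) = 0.1068
  (2,β): 0.15·log₂(0.7541) = -0.0611
  (2,γ): 0.05·log₂(0.8013) = -0.0160
Sum = 0.131 bits.

0.131 bits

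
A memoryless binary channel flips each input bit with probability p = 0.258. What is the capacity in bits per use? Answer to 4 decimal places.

Binary symmetric channel: C = 1 − h₂(ε) where h₂ is the binary entropy function.
h₂(0.258) = −0.258·log₂0.258 − 0.742·log₂0.742 = 0.8237.
C = 1 − 0.8237 = 0.1763 bits per channel use.

0.1763 bits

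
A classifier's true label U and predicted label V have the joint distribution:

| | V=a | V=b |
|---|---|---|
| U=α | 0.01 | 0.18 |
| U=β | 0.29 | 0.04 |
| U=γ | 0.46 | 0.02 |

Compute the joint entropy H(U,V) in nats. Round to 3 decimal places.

H(U,V) = −Σ p(x,y)·ln p(x,y) over all 6 cells.
  cell (α,a): −0.01·ln0.01 = 0.0461
  cell (α,b): −0.18·ln0.18 = 0.3087
  cell (β,a): −0.29·ln0.29 = 0.3590
  cell (β,b): −0.04·ln0.04 = 0.1288
  cell (γ,a): −0.46·ln0.46 = 0.3572
  cell (γ,b): −0.02·ln0.02 = 0.0782
Sum = 1.278 nats.

1.278 nats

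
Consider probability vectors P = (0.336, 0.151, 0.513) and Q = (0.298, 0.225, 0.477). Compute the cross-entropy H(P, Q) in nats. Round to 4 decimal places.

1.0118 nats

H(P,Q) = −Σ p·ln q.
  −0.336·ln(0.298) = 0.40678
  −0.151·ln(0.225) = 0.22524
  −0.513·ln(0.477) = 0.37974
H(P,Q) = 1.0118 nats.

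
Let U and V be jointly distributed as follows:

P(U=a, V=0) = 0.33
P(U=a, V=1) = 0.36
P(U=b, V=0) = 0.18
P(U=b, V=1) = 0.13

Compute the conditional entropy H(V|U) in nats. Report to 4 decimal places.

Chain rule: H(V|U) = H(U,V) − H(U).
Marginals: p(U) = (0.6900, 0.3100), p(V) = (0.5100, 0.4900).
H(U,V) = 1.3075 nats; H(U) = 0.6191 nats.
H(V|U) = 1.3075 − 0.6191 = 0.6884 nats.

0.6884 nats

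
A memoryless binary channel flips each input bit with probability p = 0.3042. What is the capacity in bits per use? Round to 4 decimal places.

0.1136 bits

Binary symmetric channel: C = 1 − h₂(ε) where h₂ is the binary entropy function.
h₂(0.3042) = −0.3042·log₂0.3042 − 0.6958·log₂0.6958 = 0.8864.
C = 1 − 0.8864 = 0.1136 bits per channel use.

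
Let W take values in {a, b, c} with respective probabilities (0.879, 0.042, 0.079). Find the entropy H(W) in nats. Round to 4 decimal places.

H(W) = −Σ p·ln p.
  −(0.879)·ln(0.879) = 0.11336
  −(0.042)·ln(0.042) = 0.13314
  −(0.079)·ln(0.079) = 0.20053
Sum: 0.11336 + 0.13314 + 0.20053 = 0.4470 nats.

0.4470 nats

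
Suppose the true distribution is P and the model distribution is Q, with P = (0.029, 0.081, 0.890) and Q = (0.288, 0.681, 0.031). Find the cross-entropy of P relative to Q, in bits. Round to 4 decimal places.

H(P,Q) = −Σ p·log₂ q.
  −0.029·log₂(0.288) = 0.05208
  −0.081·log₂(0.681) = 0.04490
  −0.890·log₂(0.031) = 4.46031
H(P,Q) = 4.5573 bits.

4.5573 bits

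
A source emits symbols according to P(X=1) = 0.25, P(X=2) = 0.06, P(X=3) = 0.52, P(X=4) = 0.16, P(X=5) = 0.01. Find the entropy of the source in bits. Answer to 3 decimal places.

1.724 bits

H(X) = −Σ p·log₂ p.
  −(0.25)·log₂(0.25) = 0.5000
  −(0.06)·log₂(0.06) = 0.2435
  −(0.52)·log₂(0.52) = 0.4906
  −(0.16)·log₂(0.16) = 0.4230
  −(0.01)·log₂(0.01) = 0.0664
Sum: 0.5000 + 0.2435 + 0.4906 + 0.4230 + 0.0664 = 1.724 bits.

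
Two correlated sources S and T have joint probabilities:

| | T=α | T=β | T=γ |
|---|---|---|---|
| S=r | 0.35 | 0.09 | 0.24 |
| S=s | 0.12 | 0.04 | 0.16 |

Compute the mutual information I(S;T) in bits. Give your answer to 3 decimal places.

Marginals: p(S) = (0.6800, 0.3200), p(T) = (0.4700, 0.1300, 0.4000).
I(S;T) = Σ p(x,y)·log₂[p(x,y)/(p(x)p(y))].
  (r,α): 0.35·log₂(1.0951) = 0.0459
  (r,β): 0.09·log₂(1.0181) = 0.0023
  (r,γ): 0.24·log₂(0.8824) = -0.0433
  (s,α): 0.12·log₂(0.7979) = -0.0391
  (s,β): 0.04·log₂(0.9615) = -0.0023
  (s,γ): 0.16·log₂(1.2500) = 0.0515
Sum = 0.015 bits.

0.015 bits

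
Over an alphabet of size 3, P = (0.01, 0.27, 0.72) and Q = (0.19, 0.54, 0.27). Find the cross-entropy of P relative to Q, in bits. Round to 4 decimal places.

H(P,Q) = −Σ p·log₂ q.
  −0.01·log₂(0.19) = 0.02396
  −0.27·log₂(0.54) = 0.24002
  −0.72·log₂(0.27) = 1.36006
H(P,Q) = 1.6240 bits.

1.6240 bits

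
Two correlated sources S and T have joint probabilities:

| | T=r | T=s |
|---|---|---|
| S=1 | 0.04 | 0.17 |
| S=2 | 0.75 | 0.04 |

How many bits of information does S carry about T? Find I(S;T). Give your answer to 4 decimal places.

Marginals: p(S) = (0.2100, 0.7900), p(T) = (0.7900, 0.2100).
I(S;T) = Σ p(x,y)·log₂[p(x,y)/(p(x)p(y))].
  (1,r): 0.04·log₂(0.2411) = -0.08209
  (1,s): 0.17·log₂(3.8549) = 0.33094
  (2,r): 0.75·log₂(1.2017) = 0.19884
  (2,s): 0.04·log₂(0.2411) = -0.08209
Sum = 0.3656 bits.

0.3656 bits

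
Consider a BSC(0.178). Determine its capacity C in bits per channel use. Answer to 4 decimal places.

Binary symmetric channel: C = 1 − h₂(ε) where h₂ is the binary entropy function.
h₂(0.178) = −0.178·log₂0.178 − 0.822·log₂0.822 = 0.6757.
C = 1 − 0.6757 = 0.3243 bits per channel use.

0.3243 bits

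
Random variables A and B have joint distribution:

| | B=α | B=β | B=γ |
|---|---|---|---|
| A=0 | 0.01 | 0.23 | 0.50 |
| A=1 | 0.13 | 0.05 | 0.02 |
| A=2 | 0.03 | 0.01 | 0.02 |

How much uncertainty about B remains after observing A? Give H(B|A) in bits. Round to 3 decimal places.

Marginals: p(A) = (0.7400, 0.2000, 0.0600), p(B) = (0.1700, 0.2900, 0.5400).
H(B|A) = Σ p(A) · H(B|A=·).
  A=0: p=0.7400, H(B|A=0) = 0.9901
  A=1: p=0.2000, H(B|A=1) = 1.2362
  A=2: p=0.0600, H(B|A=2) = 1.4591
Weighted sum = 1.067 bits.

1.067 bits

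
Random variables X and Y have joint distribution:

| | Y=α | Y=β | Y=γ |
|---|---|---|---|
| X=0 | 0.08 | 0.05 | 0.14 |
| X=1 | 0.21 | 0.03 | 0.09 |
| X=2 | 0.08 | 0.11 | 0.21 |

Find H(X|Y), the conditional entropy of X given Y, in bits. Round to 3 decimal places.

Chain rule: H(X|Y) = H(X,Y) − H(Y).
Marginals: p(X) = (0.2700, 0.3300, 0.4000), p(Y) = (0.3700, 0.1900, 0.4400).
H(X,Y) = 2.9566 bits; H(Y) = 1.5071 bits.
H(X|Y) = 2.9566 − 1.5071 = 1.449 bits.

1.449 bits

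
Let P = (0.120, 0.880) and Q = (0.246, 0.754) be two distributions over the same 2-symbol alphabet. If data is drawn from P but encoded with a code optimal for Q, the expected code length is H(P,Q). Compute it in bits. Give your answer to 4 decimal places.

H(P,Q) = −Σ p·log₂ q.
  −0.120·log₂(0.246) = 0.24279
  −0.880·log₂(0.754) = 0.35848
H(P,Q) = 0.6013 bits.

0.6013 bits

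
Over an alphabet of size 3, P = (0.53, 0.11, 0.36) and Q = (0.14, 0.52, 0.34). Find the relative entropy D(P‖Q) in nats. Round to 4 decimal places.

D(P‖Q) = Σ p·ln(p/q).
  0.53·ln(0.53/0.14) = 0.70555
  0.11·ln(0.11/0.52) = -0.17087
  0.36·ln(0.36/0.34) = 0.02058
D(P‖Q) = 0.5553 nats.

0.5553 nats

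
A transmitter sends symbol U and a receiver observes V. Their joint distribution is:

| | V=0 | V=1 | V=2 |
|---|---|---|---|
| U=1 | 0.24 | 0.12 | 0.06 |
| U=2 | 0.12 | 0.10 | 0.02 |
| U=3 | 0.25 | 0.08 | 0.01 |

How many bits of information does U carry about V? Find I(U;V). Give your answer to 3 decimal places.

Marginals: p(U) = (0.4200, 0.2400, 0.3400), p(V) = (0.6100, 0.3000, 0.0900).
I(U;V) = Σ p(x,y)·log₂[p(x,y)/(p(x)p(y))].
  (1,0): 0.24·log₂(0.9368) = -0.0226
  (1,1): 0.12·log₂(0.9524) = -0.0084
  (1,2): 0.06·log₂(1.5873) = 0.0400
  (2,0): 0.12·log₂(0.8197) = -0.0344
  (2,1): 0.10·log₂(1.3889) = 0.0474
  (2,2): 0.02·log₂(0.9259) = -0.0022
  (3,0): 0.25·log₂(1.2054) = 0.0674
  (3,1): 0.08·log₂(0.7843) = -0.0280
  (3,2): 0.01·log₂(0.3268) = -0.0161
Sum = 0.043 bits.

0.043 bits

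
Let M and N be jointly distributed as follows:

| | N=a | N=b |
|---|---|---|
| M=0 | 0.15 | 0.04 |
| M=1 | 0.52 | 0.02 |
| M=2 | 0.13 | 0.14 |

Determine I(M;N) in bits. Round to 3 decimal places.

0.188 bits

Marginals: p(M) = (0.1900, 0.5400, 0.2700), p(N) = (0.8000, 0.2000).
I(M;N) = Σ p(x,y)·log₂[p(x,y)/(p(x)p(y))].
  (0,a): 0.15·log₂(0.9868) = -0.0029
  (0,b): 0.04·log₂(1.0526) = 0.0030
  (1,a): 0.52·log₂(1.2037) = 0.1391
  (1,b): 0.02·log₂(0.1852) = -0.0487
  (2,a): 0.13·log₂(0.6019) = -0.0952
  (2,b): 0.14·log₂(2.5926) = 0.1924
Sum = 0.188 bits.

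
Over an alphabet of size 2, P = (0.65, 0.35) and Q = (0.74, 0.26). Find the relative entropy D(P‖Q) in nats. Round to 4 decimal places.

D(P‖Q) = Σ p·ln(p/q).
  0.65·ln(0.65/0.74) = -0.08429
  0.35·ln(0.35/0.26) = 0.10404
D(P‖Q) = 0.0197 nats.

0.0197 nats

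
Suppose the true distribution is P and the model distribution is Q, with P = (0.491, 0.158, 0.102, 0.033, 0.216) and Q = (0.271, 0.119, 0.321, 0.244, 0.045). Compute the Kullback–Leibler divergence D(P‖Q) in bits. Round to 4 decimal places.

D(P‖Q) = Σ p·log₂(p/q).
  0.491·log₂(0.491/0.271) = 0.42100
  0.158·log₂(0.158/0.119) = 0.06462
  0.102·log₂(0.102/0.321) = -0.16871
  0.033·log₂(0.033/0.244) = -0.09525
  0.216·log₂(0.216/0.045) = 0.48882
D(P‖Q) = 0.7105 bits.

0.7105 bits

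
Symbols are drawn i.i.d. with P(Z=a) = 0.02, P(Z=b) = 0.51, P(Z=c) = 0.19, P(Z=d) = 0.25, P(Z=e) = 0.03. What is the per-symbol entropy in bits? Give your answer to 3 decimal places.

H(Z) = −Σ p·log₂ p.
  −(0.02)·log₂(0.02) = 0.1129
  −(0.51)·log₂(0.51) = 0.4954
  −(0.19)·log₂(0.19) = 0.4552
  −(0.25)·log₂(0.25) = 0.5000
  −(0.03)·log₂(0.03) = 0.1518
Sum: 0.1129 + 0.4954 + 0.4552 + 0.5000 + 0.1518 = 1.715 bits.

1.715 bits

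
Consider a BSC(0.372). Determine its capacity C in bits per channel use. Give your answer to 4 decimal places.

0.0478 bits

Binary symmetric channel: C = 1 − h₂(ε) where h₂ is the binary entropy function.
h₂(0.372) = −0.372·log₂0.372 − 0.628·log₂0.628 = 0.9522.
C = 1 − 0.9522 = 0.0478 bits per channel use.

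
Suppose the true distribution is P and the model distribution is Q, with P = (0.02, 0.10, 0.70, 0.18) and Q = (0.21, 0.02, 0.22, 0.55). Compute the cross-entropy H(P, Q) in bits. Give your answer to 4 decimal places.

H(P,Q) = −Σ p·log₂ q.
  −0.02·log₂(0.21) = 0.04503
  −0.10·log₂(0.02) = 0.56439
  −0.70·log₂(0.22) = 1.52910
  −0.18·log₂(0.55) = 0.15525
H(P,Q) = 2.2938 bits.

2.2938 bits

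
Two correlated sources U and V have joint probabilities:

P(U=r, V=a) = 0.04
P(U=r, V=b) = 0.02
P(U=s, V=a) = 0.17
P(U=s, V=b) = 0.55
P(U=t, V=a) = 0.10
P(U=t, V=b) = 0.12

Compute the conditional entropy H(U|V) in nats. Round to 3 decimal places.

0.703 nats

Chain rule: H(U|V) = H(U,V) − H(V).
Marginals: p(U) = (0.0600, 0.7200, 0.2200), p(V) = (0.3100, 0.6900).
H(U,V) = 1.3217 nats; H(V) = 0.6191 nats.
H(U|V) = 1.3217 − 0.6191 = 0.703 nats.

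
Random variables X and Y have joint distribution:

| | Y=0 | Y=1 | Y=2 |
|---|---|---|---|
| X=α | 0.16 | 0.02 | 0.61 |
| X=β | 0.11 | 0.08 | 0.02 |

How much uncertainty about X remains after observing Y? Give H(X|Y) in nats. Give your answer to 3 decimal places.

Marginals: p(X) = (0.7900, 0.2100), p(Y) = (0.2700, 0.1000, 0.6300).
H(X|Y) = Σ p(Y) · H(X|Y=·).
  Y=0: p=0.2700, H(X|Y=0) = 0.6759
  Y=1: p=0.1000, H(X|Y=1) = 0.5004
  Y=2: p=0.6300, H(X|Y=2) = 0.1408
Weighted sum = 0.321 nats.

0.321 nats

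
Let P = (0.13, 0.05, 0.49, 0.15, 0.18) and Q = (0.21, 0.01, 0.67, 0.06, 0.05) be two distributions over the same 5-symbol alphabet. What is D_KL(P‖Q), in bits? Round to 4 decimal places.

D(P‖Q) = Σ p·log₂(p/q).
  0.13·log₂(0.13/0.21) = -0.08994
  0.05·log₂(0.05/0.01) = 0.11610
  0.49·log₂(0.49/0.67) = -0.22118
  0.15·log₂(0.15/0.06) = 0.19829
  0.18·log₂(0.18/0.05) = 0.33264
D(P‖Q) = 0.3359 bits.

0.3359 bits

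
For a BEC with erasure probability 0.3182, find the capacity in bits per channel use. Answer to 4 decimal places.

0.6818 bits

Binary erasure channel: capacity C = 1 − ε.
C = 1 − 0.3182 = 0.6818 bits per channel use.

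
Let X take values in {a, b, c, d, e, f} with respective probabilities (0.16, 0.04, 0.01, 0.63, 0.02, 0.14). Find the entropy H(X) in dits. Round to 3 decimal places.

H(X) = −Σ p·log₁₀ p.
  −(0.16)·log₁₀(0.16) = 0.1273
  −(0.04)·log₁₀(0.04) = 0.0559
  −(0.01)·log₁₀(0.01) = 0.0200
  −(0.63)·log₁₀(0.63) = 0.1264
  −(0.02)·log₁₀(0.02) = 0.0340
  −(0.14)·log₁₀(0.14) = 0.1195
Sum: 0.1273 + 0.0559 + 0.0200 + 0.1264 + 0.0340 + 0.1195 = 0.483 dits.

0.483 dits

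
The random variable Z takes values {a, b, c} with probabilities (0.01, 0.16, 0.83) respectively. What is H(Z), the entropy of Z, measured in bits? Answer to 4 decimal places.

H(Z) = −Σ p·log₂ p.
  −(0.01)·log₂(0.01) = 0.06644
  −(0.16)·log₂(0.16) = 0.42302
  −(0.83)·log₂(0.83) = 0.22312
Sum: 0.06644 + 0.42302 + 0.22312 = 0.7126 bits.

0.7126 bits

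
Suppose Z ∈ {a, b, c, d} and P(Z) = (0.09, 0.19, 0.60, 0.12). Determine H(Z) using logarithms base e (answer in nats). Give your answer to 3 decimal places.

1.093 nats

H(Z) = −Σ p·ln p.
  −(0.09)·ln(0.09) = 0.2167
  −(0.19)·ln(0.19) = 0.3155
  −(0.60)·ln(0.60) = 0.3065
  −(0.12)·ln(0.12) = 0.2544
Sum: 0.2167 + 0.3155 + 0.3065 + 0.2544 = 1.093 nats.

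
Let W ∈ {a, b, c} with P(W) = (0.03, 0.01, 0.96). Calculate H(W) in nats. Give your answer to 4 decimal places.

H(W) = −Σ p·ln p.
  −(0.03)·ln(0.03) = 0.10520
  −(0.01)·ln(0.01) = 0.04605
  −(0.96)·ln(0.96) = 0.03919
Sum: 0.10520 + 0.04605 + 0.03919 = 0.1904 nats.

0.1904 nats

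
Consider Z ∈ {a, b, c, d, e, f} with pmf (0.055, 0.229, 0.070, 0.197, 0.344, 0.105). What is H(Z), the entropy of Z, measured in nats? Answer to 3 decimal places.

H(Z) = −Σ p·ln p.
  −(0.055)·ln(0.055) = 0.1595
  −(0.229)·ln(0.229) = 0.3376
  −(0.070)·ln(0.070) = 0.1861
  −(0.197)·ln(0.197) = 0.3200
  −(0.344)·ln(0.344) = 0.3671
  −(0.105)·ln(0.105) = 0.2366
Sum: 0.1595 + 0.3376 + 0.1861 + 0.3200 + 0.3671 + 0.2366 = 1.607 nats.

1.607 nats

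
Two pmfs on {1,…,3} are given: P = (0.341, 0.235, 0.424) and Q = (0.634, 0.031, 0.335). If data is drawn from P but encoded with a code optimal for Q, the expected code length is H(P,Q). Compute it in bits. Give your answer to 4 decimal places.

H(P,Q) = −Σ p·log₂ q.
  −0.341·log₂(0.634) = 0.22419
  −0.235·log₂(0.031) = 1.17772
  −0.424·log₂(0.335) = 0.66897
H(P,Q) = 2.0709 bits.

2.0709 bits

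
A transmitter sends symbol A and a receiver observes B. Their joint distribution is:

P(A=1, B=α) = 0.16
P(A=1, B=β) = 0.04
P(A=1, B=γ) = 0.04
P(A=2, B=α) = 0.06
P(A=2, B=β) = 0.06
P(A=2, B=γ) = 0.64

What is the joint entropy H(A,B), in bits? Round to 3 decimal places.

H(A,B) = −Σ p(x,y)·log₂ p(x,y) over all 6 cells.
  cell (1,α): −0.16·log₂0.16 = 0.4230
  cell (1,β): −0.04·log₂0.04 = 0.1858
  cell (1,γ): −0.04·log₂0.04 = 0.1858
  cell (2,α): −0.06·log₂0.06 = 0.2435
  cell (2,β): −0.06·log₂0.06 = 0.2435
  cell (2,γ): −0.64·log₂0.64 = 0.4121
Sum = 1.694 bits.

1.694 bits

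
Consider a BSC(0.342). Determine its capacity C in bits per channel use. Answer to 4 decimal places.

Binary symmetric channel: C = 1 − h₂(ε) where h₂ is the binary entropy function.
h₂(0.342) = −0.342·log₂0.342 − 0.658·log₂0.658 = 0.9267.
C = 1 − 0.9267 = 0.0733 bits per channel use.

0.0733 bits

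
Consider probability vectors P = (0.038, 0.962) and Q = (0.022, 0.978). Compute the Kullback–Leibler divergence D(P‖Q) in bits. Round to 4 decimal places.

D(P‖Q) = Σ p·log₂(p/q).
  0.038·log₂(0.038/0.022) = 0.02996
  0.962·log₂(0.962/0.978) = -0.02289
D(P‖Q) = 0.0071 bits.

0.0071 bits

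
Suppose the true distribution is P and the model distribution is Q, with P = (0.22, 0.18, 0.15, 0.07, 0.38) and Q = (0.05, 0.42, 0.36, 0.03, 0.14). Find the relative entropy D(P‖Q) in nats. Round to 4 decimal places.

0.4809 nats

D(P‖Q) = Σ p·ln(p/q).
  0.22·ln(0.22/0.05) = 0.32595
  0.18·ln(0.18/0.42) = -0.15251
  0.15·ln(0.15/0.36) = -0.13132
  0.07·ln(0.07/0.03) = 0.05931
  0.38·ln(0.38/0.14) = 0.37944
D(P‖Q) = 0.4809 nats.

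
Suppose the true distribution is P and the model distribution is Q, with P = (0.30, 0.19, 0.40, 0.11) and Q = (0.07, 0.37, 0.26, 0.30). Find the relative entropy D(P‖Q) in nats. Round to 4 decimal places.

0.3719 nats

D(P‖Q) = Σ p·ln(p/q).
  0.30·ln(0.30/0.07) = 0.43659
  0.19·ln(0.19/0.37) = -0.12663
  0.40·ln(0.40/0.26) = 0.17231
  0.11·ln(0.11/0.30) = -0.11036
D(P‖Q) = 0.3719 nats.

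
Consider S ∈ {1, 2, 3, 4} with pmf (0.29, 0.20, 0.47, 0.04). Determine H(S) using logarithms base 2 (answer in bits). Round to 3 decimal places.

1.680 bits

H(S) = −Σ p·log₂ p.
  −(0.29)·log₂(0.29) = 0.5179
  −(0.20)·log₂(0.20) = 0.4644
  −(0.47)·log₂(0.47) = 0.5120
  −(0.04)·log₂(0.04) = 0.1858
Sum: 0.5179 + 0.4644 + 0.5120 + 0.1858 = 1.680 bits.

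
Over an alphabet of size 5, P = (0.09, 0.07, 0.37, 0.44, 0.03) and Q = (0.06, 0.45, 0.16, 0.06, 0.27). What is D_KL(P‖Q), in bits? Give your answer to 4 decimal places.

D(P‖Q) = Σ p·log₂(p/q).
  0.09·log₂(0.09/0.06) = 0.05265
  0.07·log₂(0.07/0.45) = -0.18791
  0.37·log₂(0.37/0.16) = 0.44750
  0.44·log₂(0.44/0.06) = 1.26477
  0.03·log₂(0.03/0.27) = -0.09510
D(P‖Q) = 1.4819 bits.

1.4819 bits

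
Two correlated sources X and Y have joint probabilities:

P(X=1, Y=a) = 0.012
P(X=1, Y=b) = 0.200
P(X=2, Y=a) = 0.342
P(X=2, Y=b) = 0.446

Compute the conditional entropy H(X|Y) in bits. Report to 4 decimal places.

0.6523 bits

Marginals: p(X) = (0.2120, 0.7880), p(Y) = (0.3540, 0.6460).
H(X|Y) = Σ p(Y) · H(X|Y=·).
  Y=a: p=0.3540, H(X|Y=a) = 0.2136
  Y=b: p=0.6460, H(X|Y=b) = 0.8927
Weighted sum = 0.6523 bits.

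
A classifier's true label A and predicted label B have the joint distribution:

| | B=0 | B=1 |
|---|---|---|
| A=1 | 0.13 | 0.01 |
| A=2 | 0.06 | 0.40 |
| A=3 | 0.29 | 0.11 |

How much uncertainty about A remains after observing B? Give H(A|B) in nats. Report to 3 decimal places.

Marginals: p(A) = (0.1400, 0.4600, 0.4000), p(B) = (0.4800, 0.5200).
H(A|B) = Σ p(B) · H(A|B=·).
  B=0: p=0.4800, H(A|B=0) = 0.9181
  B=1: p=0.5200, H(A|B=1) = 0.6064
Weighted sum = 0.756 nats.

0.756 nats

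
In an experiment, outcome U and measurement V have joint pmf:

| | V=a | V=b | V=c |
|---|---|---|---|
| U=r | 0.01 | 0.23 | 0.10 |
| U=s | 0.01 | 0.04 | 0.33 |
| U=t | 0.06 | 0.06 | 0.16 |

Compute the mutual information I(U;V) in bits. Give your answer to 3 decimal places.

Marginals: p(U) = (0.3400, 0.3800, 0.2800), p(V) = (0.0800, 0.3300, 0.5900).
I(U;V) = Σ p(x,y)·log₂[p(x,y)/(p(x)p(y))].
  (r,a): 0.01·log₂(0.3676) = -0.0144
  (r,b): 0.23·log₂(2.0499) = 0.2382
  (r,c): 0.10·log₂(0.4985) = -0.1004
  (s,a): 0.01·log₂(0.3289) = -0.0160
  (s,b): 0.04·log₂(0.3190) = -0.0659
  (s,c): 0.33·log₂(1.4719) = 0.1840
  (t,a): 0.06·log₂(2.6786) = 0.0853
  (t,b): 0.06·log₂(0.6494) = -0.0374
  (t,c): 0.16·log₂(0.9685) = -0.0074
Sum = 0.266 bits.

0.266 bits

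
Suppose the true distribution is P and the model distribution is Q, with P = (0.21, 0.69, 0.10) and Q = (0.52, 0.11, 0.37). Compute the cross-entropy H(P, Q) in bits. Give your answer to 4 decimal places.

H(P,Q) = −Σ p·log₂ q.
  −0.21·log₂(0.52) = 0.19812
  −0.69·log₂(0.11) = 2.19725
  −0.10·log₂(0.37) = 0.14344
H(P,Q) = 2.5388 bits.

2.5388 bits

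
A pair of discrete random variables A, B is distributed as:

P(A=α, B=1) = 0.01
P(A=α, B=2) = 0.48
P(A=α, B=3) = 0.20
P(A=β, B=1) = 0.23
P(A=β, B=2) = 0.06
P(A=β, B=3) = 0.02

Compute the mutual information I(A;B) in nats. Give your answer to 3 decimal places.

0.322 nats

Marginals: p(A) = (0.6900, 0.3100), p(B) = (0.2400, 0.5400, 0.2200).
I(A;B) = H(A) + H(B) − H(A,B).
H(A) = 0.6191, H(B) = 1.0084, H(A,B) = 1.3053.
I(A;B) = 0.6191 + 1.0084 − 1.3053 = 0.322 nats.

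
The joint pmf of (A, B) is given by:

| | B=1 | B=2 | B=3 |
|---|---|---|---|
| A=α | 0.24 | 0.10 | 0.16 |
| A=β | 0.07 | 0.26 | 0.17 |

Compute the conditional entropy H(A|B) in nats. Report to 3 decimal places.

Chain rule: H(A|B) = H(A,B) − H(B).
Marginals: p(A) = (0.5000, 0.5000), p(B) = (0.3100, 0.3600, 0.3300).
H(A,B) = 1.7036 nats; H(B) = 1.0967 nats.
H(A|B) = 1.7036 − 1.0967 = 0.607 nats.

0.607 nats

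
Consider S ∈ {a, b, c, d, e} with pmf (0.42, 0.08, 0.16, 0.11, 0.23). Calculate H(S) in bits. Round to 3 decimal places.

2.078 bits

H(S) = −Σ p·log₂ p.
  −(0.42)·log₂(0.42) = 0.5256
  −(0.08)·log₂(0.08) = 0.2915
  −(0.16)·log₂(0.16) = 0.4230
  −(0.11)·log₂(0.11) = 0.3503
  −(0.23)·log₂(0.23) = 0.4877
Sum: 0.5256 + 0.2915 + 0.4230 + 0.3503 + 0.4877 = 2.078 bits.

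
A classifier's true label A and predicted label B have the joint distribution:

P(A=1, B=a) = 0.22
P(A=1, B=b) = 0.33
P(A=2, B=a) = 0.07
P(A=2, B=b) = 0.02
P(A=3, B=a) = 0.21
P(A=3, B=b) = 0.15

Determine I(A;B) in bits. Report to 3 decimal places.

0.044 bits

Marginals: p(A) = (0.5500, 0.0900, 0.3600), p(B) = (0.5000, 0.5000).
I(A;B) = Σ p(x,y)·log₂[p(x,y)/(p(x)p(y))].
  (1,a): 0.22·log₂(0.8000) = -0.0708
  (1,b): 0.33·log₂(1.2000) = 0.0868
  (2,a): 0.07·log₂(1.5556) = 0.0446
  (2,b): 0.02·log₂(0.4444) = -0.0234
  (3,a): 0.21·log₂(1.1667) = 0.0467
  (3,b): 0.15·log₂(0.8333) = -0.0395
Sum = 0.044 bits.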